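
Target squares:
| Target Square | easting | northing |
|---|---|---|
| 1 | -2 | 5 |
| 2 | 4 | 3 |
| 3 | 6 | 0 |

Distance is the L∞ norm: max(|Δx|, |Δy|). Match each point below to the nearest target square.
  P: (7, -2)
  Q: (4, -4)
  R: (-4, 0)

P at (7, -2):
  1: max(|-9|, |7|) = 9
  2: max(|-3|, |5|) = 5
  3: max(|-1|, |2|) = 2
  → nearest: 3 (2)
Q at (4, -4):
  1: max(|-6|, |9|) = 9
  2: max(|0|, |7|) = 7
  3: max(|2|, |4|) = 4
  → nearest: 3 (4)
R at (-4, 0):
  1: max(|2|, |5|) = 5
  2: max(|8|, |3|) = 8
  3: max(|10|, |0|) = 10
  → nearest: 1 (5)

P→3; Q→3; R→1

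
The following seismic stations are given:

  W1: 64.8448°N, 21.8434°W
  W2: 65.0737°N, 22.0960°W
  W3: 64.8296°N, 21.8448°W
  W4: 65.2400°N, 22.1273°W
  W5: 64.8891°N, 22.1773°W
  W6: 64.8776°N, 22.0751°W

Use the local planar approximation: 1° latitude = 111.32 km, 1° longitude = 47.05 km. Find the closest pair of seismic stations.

W1 and W3

Pairwise distances:
W1–W2: 28.1165 km
W1–W3: 1.6933 km
W1–W4: 45.9768 km
W1–W5: 16.4658 km
W1–W6: 11.4967 km
W2–W3: 29.6323 km
W2–W4: 18.5710 km
W2–W5: 20.9027 km
W2–W6: 21.8520 km
W3–W4: 47.5800 km
W3–W5: 16.9885 km
W3–W6: 12.0815 km
W4–W5: 39.1330 km
W4–W6: 40.4171 km
W5–W6: 4.9760 km
Closest pair: W1–W3 at 1.6933 km.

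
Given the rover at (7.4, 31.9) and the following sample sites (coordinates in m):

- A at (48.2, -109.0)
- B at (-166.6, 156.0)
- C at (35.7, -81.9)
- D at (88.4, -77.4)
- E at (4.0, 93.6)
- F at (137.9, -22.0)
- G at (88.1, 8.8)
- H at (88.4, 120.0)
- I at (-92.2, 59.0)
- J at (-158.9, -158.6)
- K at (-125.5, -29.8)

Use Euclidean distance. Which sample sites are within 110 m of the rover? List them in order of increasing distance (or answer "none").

E, G, I

Distances from (7.4, 31.9):
A: 146.7 m
B: 213.7 m
C: 117.3 m
D: 136.0 m
E: 61.8 m
F: 141.2 m
G: 83.9 m
H: 119.7 m
I: 103.2 m
J: 252.9 m
K: 146.5 m
Threshold 110 m: E (61.8 m), G (83.9 m), I (103.2 m) are within range.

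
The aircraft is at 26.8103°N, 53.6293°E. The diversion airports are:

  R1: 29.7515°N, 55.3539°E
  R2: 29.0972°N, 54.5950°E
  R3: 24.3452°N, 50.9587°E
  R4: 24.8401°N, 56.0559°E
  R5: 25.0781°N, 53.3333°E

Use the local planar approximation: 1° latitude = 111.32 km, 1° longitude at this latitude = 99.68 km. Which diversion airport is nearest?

R5

Distances from 26.8103°N, 53.6293°E:
R1: 369.8007 km
R2: 272.1690 km
R3: 382.3204 km
R4: 326.5119 km
R5: 195.0728 km
Minimum: R5 at 195.0728 km.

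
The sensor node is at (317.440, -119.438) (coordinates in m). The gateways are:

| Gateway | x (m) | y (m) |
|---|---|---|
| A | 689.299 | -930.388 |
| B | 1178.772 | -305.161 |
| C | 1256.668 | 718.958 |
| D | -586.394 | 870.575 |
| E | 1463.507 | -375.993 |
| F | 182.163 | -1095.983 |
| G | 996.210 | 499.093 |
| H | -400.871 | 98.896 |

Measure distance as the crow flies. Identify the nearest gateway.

Distances from (317.440, -119.438):
A: √((371.859)² + (-810.950)²) = √(138279.11588 + 657639.90250) = 892.143 m
B: √((861.332)² + (-185.723)²) = √(741892.81422 + 34493.03273) = 881.128 m
C: √((939.228)² + (838.396)²) = √(882149.23598 + 702907.85282) = 1258.991 m
D: √((-903.834)² + (990.013)²) = √(816915.89956 + 980125.74017) = 1340.538 m
E: √((1146.067)² + (-256.555)²) = √(1313469.56849 + 65820.46803) = 1174.432 m
F: √((-135.277)² + (-976.545)²) = √(18299.86673 + 953640.13702) = 985.870 m
G: √((678.770)² + (618.531)²) = √(460728.71290 + 382580.59796) = 918.319 m
H: √((-718.311)² + (218.334)²) = √(515970.69272 + 47669.73556) = 750.760 m
Minimum: H at 750.760 m.

H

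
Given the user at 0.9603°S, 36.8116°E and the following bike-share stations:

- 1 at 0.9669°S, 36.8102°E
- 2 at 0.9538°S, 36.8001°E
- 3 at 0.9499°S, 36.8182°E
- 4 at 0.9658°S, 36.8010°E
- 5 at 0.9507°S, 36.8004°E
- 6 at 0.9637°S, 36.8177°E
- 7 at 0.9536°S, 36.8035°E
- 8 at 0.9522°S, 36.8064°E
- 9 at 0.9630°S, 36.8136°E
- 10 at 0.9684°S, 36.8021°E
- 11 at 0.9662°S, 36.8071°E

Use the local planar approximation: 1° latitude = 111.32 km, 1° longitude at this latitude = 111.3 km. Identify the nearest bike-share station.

9

Distances from 0.9603°S, 36.8116°E:
1: 0.7511 km
2: 1.4703 km
3: 1.3711 km
4: 1.3292 km
5: 1.6419 km
6: 0.7773 km
7: 1.1701 km
8: 1.0715 km
9: 0.3740 km
10: 1.3896 km
11: 0.8260 km
Minimum: 9 at 0.3740 km.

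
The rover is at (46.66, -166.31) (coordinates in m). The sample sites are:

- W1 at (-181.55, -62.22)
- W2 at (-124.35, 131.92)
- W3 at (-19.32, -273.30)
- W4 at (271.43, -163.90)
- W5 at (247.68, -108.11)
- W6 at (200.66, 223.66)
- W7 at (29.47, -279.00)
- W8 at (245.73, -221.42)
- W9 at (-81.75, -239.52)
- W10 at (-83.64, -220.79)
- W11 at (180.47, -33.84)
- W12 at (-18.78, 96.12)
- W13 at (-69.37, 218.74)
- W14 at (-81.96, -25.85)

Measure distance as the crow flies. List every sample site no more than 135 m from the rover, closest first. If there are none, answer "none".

W7, W3

Distances from (46.66, -166.31):
W1: 250.83 m
W2: 343.78 m
W3: 125.70 m
W4: 224.78 m
W5: 209.28 m
W6: 419.28 m
W7: 113.99 m
W8: 206.56 m
W9: 147.81 m
W10: 141.23 m
W11: 188.29 m
W12: 270.47 m
W13: 402.15 m
W14: 190.45 m
Threshold 135 m: W7 (113.99 m), W3 (125.70 m) are within range.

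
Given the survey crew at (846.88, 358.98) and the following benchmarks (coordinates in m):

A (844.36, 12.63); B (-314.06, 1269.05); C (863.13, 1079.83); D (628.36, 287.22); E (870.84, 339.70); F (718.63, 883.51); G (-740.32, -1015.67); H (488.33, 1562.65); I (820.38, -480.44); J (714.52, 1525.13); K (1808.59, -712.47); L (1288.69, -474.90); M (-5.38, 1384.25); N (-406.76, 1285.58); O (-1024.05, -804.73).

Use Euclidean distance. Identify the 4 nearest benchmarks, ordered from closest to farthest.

Distances from (846.88, 358.98):
A: 346.36 m
B: 1475.13 m
C: 721.03 m
D: 230.00 m
E: 30.75 m
F: 539.98 m
G: 2099.73 m
H: 1255.94 m
I: 839.84 m
J: 1173.64 m
K: 1439.75 m
L: 943.69 m
M: 1333.24 m
N: 1558.91 m
O: 2203.32 m
Sorted: E (30.75 m) < D (230.00 m) < A (346.36 m) < F (539.98 m) < C (721.03 m) < I (839.84 m) < …

E, D, A, F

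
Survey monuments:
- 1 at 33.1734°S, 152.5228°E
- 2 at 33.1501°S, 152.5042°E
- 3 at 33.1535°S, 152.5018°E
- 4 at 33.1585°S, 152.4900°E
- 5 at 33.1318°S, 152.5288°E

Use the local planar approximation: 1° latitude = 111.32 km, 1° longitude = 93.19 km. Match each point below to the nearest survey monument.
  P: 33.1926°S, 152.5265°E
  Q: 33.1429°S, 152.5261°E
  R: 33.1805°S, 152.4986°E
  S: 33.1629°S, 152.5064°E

P→1; Q→5; R→1; S→3

P at 33.1926°S, 152.5265°E:
  1: 2.1650 km
  2: 5.1674 km
  3: 4.9238 km
  4: 5.0970 km
  5: 6.7716 km
  → nearest: 1 (2.1650 km)
Q at 33.1429°S, 152.5261°E:
  1: 3.4092 km
  2: 2.1926 km
  3: 2.5535 km
  4: 3.7859 km
  5: 1.2610 km
  → nearest: 5 (1.2610 km)
R at 33.1805°S, 152.4986°E:
  1: 2.3897 km
  2: 3.4241 km
  3: 3.0204 km
  4: 2.5768 km
  5: 6.1083 km
  → nearest: 1 (2.3897 km)
S at 33.1629°S, 152.5064°E:
  1: 1.9241 km
  2: 1.4396 km
  3: 1.1308 km
  4: 1.6049 km
  5: 4.0427 km
  → nearest: 3 (1.1308 km)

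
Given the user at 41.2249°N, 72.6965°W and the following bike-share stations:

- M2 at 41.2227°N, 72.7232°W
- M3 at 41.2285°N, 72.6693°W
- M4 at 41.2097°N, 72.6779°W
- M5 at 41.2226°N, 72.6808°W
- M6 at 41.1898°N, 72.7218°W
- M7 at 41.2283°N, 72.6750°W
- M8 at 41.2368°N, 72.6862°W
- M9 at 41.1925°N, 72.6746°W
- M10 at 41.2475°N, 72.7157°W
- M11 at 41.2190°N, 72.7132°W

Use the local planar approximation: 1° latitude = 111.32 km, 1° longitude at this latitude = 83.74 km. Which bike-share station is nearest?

M5

Distances from 41.2249°N, 72.6965°W:
M2: 2.2492 km
M3: 2.3127 km
M4: 2.2998 km
M5: 1.3394 km
M6: 4.4447 km
M7: 1.8398 km
M8: 1.5808 km
M9: 4.0462 km
M10: 2.9857 km
M11: 1.5450 km
Minimum: M5 at 1.3394 km.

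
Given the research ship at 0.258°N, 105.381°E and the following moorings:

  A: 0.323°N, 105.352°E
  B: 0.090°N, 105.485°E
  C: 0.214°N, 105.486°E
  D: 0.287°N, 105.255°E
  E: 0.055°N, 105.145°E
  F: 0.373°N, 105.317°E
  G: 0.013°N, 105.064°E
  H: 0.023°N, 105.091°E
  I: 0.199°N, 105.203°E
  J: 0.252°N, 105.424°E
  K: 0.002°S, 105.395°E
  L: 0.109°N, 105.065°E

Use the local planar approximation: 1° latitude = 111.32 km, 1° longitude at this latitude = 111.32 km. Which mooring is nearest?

Distances from 0.258°N, 105.381°E:
A: 7.923 km
B: 21.995 km
C: 12.673 km
D: 14.393 km
E: 34.653 km
F: 14.651 km
G: 44.599 km
H: 41.552 km
I: 20.875 km
J: 4.833 km
K: 28.985 km
L: 38.891 km
Minimum: J at 4.833 km.

J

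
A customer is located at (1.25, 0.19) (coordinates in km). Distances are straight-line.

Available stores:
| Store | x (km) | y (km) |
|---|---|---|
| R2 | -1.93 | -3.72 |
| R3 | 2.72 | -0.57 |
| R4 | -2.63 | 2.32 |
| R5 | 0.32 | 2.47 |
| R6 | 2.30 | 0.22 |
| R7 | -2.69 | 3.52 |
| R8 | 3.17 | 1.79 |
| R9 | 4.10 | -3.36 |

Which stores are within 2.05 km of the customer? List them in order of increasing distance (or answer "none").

R6, R3

Distances from (1.25, 0.19):
R2: 5.04 km
R3: 1.65 km
R4: 4.43 km
R5: 2.46 km
R6: 1.05 km
R7: 5.16 km
R8: 2.50 km
R9: 4.55 km
Threshold 2.05 km: R6 (1.05 km), R3 (1.65 km) are within range.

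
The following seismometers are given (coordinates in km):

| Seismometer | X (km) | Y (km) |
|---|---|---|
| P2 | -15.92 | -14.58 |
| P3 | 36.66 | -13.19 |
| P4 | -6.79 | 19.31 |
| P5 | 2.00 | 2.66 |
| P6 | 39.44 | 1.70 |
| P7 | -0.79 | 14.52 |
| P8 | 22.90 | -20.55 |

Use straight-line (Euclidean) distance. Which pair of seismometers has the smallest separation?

Pairwise distances:
P2–P3: 52.60 km
P2–P4: 35.10 km
P2–P5: 24.87 km
P2–P6: 57.70 km
P2–P7: 32.80 km
P2–P8: 39.28 km
P3–P4: 54.26 km
P3–P5: 38.11 km
P3–P6: 15.15 km
P3–P7: 46.59 km
P3–P8: 15.60 km
P4–P5: 18.83 km
P4–P6: 49.47 km
P4–P7: 7.68 km
P4–P8: 49.70 km
P5–P6: 37.45 km
P5–P7: 12.18 km
P5–P8: 31.23 km
P6–P7: 42.22 km
P6–P8: 27.72 km
P7–P8: 42.32 km
Closest pair: P4–P7 at 7.68 km.

P4 and P7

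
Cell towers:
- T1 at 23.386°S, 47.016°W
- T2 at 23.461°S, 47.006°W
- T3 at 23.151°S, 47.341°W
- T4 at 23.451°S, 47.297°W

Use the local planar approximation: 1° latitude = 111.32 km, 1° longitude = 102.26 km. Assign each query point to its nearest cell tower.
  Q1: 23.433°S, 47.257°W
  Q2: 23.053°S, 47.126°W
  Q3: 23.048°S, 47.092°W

Q1 at 23.433°S, 47.257°W:
  T1: √((0.047·111.32)² + (0.241·102.26)²) = √(27.37424 + 607.35927) = 25.194 km
  T2: √((-0.028·111.32)² + (0.251·102.26)²) = √(9.71544 + 658.80824) = 25.856 km
  T3: √((0.282·111.32)² + (-0.084·102.26)²) = √(985.47273 + 73.78535) = 32.546 km
  T4: √((-0.018·111.32)² + (-0.040·102.26)²) = √(4.01505 + 16.73137) = 4.555 km
  → nearest: T4 (4.555 km)
Q2 at 23.053°S, 47.126°W:
  T1: √((-0.333·111.32)² + (0.110·102.26)²) = √(1374.15228 + 126.53100) = 38.739 km
  T2: √((-0.408·111.32)² + (0.120·102.26)²) = √(2062.84559 + 150.58235) = 47.047 km
  T3: √((-0.098·111.32)² + (-0.215·102.26)²) = √(119.01414 + 483.37980) = 24.544 km
  T4: √((-0.398·111.32)² + (-0.171·102.26)²) = √(1962.96492 + 305.77628) = 47.631 km
  → nearest: T3 (24.544 km)
Q3 at 23.048°S, 47.092°W:
  T1: √((-0.338·111.32)² + (0.076·102.26)²) = √(1415.72792 + 60.40025) = 38.420 km
  T2: √((-0.413·111.32)² + (0.086·102.26)²) = √(2113.71534 + 77.34077) = 46.809 km
  T3: √((-0.103·111.32)² + (-0.249·102.26)²) = √(131.46824 + 648.35113) = 27.925 km
  T4: √((-0.403·111.32)² + (-0.205·102.26)²) = √(2012.59546 + 439.45995) = 49.518 km
  → nearest: T3 (27.925 km)

Q1→T4; Q2→T3; Q3→T3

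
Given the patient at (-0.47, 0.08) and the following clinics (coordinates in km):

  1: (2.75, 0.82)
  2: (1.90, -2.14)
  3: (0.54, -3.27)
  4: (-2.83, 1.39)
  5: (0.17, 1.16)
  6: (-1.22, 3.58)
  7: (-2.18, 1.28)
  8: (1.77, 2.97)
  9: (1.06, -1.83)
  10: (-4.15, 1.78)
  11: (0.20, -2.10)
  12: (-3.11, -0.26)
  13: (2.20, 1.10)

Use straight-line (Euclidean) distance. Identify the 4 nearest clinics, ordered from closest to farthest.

Distances from (-0.47, 0.08):
1: √((3.22)² + (0.74)²) = √(10.3684 + 0.5476) = 3.30 km
2: √((2.37)² + (-2.22)²) = √(5.6169 + 4.9284) = 3.25 km
3: √((1.01)² + (-3.35)²) = √(1.0201 + 11.2225) = 3.50 km
4: √((-2.36)² + (1.31)²) = √(5.5696 + 1.7161) = 2.70 km
5: √((0.64)² + (1.08)²) = √(0.4096 + 1.1664) = 1.26 km
6: √((-0.75)² + (3.50)²) = √(0.5625 + 12.2500) = 3.58 km
7: √((-1.71)² + (1.20)²) = √(2.9241 + 1.4400) = 2.09 km
8: √((2.24)² + (2.89)²) = √(5.0176 + 8.3521) = 3.66 km
9: √((1.53)² + (-1.91)²) = √(2.3409 + 3.6481) = 2.45 km
10: √((-3.68)² + (1.70)²) = √(13.5424 + 2.8900) = 4.05 km
11: √((0.67)² + (-2.18)²) = √(0.4489 + 4.7524) = 2.28 km
12: √((-2.64)² + (-0.34)²) = √(6.9696 + 0.1156) = 2.66 km
13: √((2.67)² + (1.02)²) = √(7.1289 + 1.0404) = 2.86 km
Sorted: 5 (1.26 km) < 7 (2.09 km) < 11 (2.28 km) < 9 (2.45 km) < 12 (2.66 km) < 4 (2.70 km) < …

5, 7, 11, 9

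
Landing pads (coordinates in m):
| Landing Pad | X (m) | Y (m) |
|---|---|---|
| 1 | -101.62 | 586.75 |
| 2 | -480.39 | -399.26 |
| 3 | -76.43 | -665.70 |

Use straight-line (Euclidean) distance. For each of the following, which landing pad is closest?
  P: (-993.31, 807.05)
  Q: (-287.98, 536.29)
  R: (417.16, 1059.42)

P→1; Q→1; R→1

P at (-993.31, 807.05):
  1: √((891.69)² + (-220.30)²) = √(795111.0561 + 48532.0900) = 918.50 m
  2: √((512.92)² + (-1206.31)²) = √(263086.9264 + 1455183.8161) = 1310.83 m
  3: √((916.88)² + (-1472.75)²) = √(840668.9344 + 2168992.5625) = 1734.84 m
  → nearest: 1 (918.50 m)
Q at (-287.98, 536.29):
  1: √((186.36)² + (50.46)²) = √(34730.0496 + 2546.2116) = 193.07 m
  2: √((-192.41)² + (-935.55)²) = √(37021.6081 + 875253.8025) = 955.13 m
  3: √((211.55)² + (-1201.99)²) = √(44753.4025 + 1444779.9601) = 1220.46 m
  → nearest: 1 (193.07 m)
R at (417.16, 1059.42):
  1: √((-518.78)² + (-472.67)²) = √(269132.6884 + 223416.9289) = 701.82 m
  2: √((-897.55)² + (-1458.68)²) = √(805596.0025 + 2127747.3424) = 1712.70 m
  3: √((-493.59)² + (-1725.12)²) = √(243631.0881 + 2976039.0144) = 1794.34 m
  → nearest: 1 (701.82 m)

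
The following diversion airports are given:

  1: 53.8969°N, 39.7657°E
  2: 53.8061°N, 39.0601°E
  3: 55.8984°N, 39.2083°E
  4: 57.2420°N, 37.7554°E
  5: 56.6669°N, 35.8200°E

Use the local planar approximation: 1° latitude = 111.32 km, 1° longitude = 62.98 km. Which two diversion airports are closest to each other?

1 and 2

Pairwise distances:
1–2: √((-0.0908·111.32)² + (-0.7056·62.98)²) = √(102.168753 + 1974.796991) = 45.5737 km
1–3: √((2.0015·111.32)² + (-0.5574·62.98)²) = √(49642.950337 + 1232.364676) = 225.5556 km
1–4: √((3.3451·111.32)² + (-2.0103·62.98)²) = √(138664.281584 + 16029.761396) = 393.3116 km
1–5: √((2.7700·111.32)² + (-3.9457·62.98)²) = √(95083.669421 + 61752.342442) = 396.0253 km
2–3: √((2.0923·111.32)² + (0.1482·62.98)²) = √(54249.320829 + 87.116761) = 233.1018 km
2–4: √((3.4359·111.32)² + (-1.3047·62.98)²) = √(146294.307064 + 6751.909886) = 391.2112 km
2–5: √((2.8608·111.32)² + (-3.2401·62.98)²) = √(101419.482350 + 41641.094966) = 378.2335 km
3–4: √((1.3436·111.32)² + (-1.4529·62.98)²) = √(22371.050885 + 8372.916499) = 175.3396 km
3–5: √((0.7685·111.32)² + (-3.3883·62.98)²) = √(7318.703262 + 45537.483215) = 229.9047 km
4–5: √((-0.5751·111.32)² + (-1.9354·62.98)²) = √(4098.577301 + 14857.535822) = 137.6812 km
Closest pair: 1–2 at 45.5737 km.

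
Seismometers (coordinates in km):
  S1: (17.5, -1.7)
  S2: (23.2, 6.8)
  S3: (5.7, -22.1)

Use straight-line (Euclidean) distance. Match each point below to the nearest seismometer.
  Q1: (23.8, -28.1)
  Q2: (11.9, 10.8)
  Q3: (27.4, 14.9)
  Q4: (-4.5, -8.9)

Q1 at (23.8, -28.1):
  S1: 27.1 km
  S2: 34.9 km
  S3: 19.1 km
  → nearest: S3 (19.1 km)
Q2 at (11.9, 10.8):
  S1: 13.7 km
  S2: 12.0 km
  S3: 33.5 km
  → nearest: S2 (12.0 km)
Q3 at (27.4, 14.9):
  S1: 19.3 km
  S2: 9.1 km
  S3: 42.9 km
  → nearest: S2 (9.1 km)
Q4 at (-4.5, -8.9):
  S1: 23.1 km
  S2: 31.8 km
  S3: 16.7 km
  → nearest: S3 (16.7 km)

Q1→S3; Q2→S2; Q3→S2; Q4→S3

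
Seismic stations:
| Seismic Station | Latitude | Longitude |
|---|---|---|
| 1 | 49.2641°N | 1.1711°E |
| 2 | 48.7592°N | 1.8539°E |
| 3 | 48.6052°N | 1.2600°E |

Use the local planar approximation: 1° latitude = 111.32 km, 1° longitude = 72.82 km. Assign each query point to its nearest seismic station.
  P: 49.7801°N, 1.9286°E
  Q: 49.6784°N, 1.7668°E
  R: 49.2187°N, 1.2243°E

P→1; Q→1; R→1

P at 49.7801°N, 1.9286°E:
  1: √((-0.5160·111.32)² + (-0.7575·72.82)²) = √(3299.482267 + 3042.752469) = 79.6381 km
  2: √((-1.0209·111.32)² + (-0.0747·72.82)²) = √(12915.546964 + 29.589836) = 113.7767 km
  3: √((-1.1749·111.32)² + (-0.6686·72.82)²) = √(17105.989571 + 2370.467982) = 139.5581 km
  → nearest: 1 (79.6381 km)
Q at 49.6784°N, 1.7668°E:
  1: √((-0.4143·111.32)² + (-0.5957·72.82)²) = √(2127.042962 + 1881.726710) = 63.3148 km
  2: √((-0.9192·111.32)² + (0.0871·72.82)²) = √(10470.476025 + 40.228854) = 102.5217 km
  3: √((-1.0732·111.32)² + (-0.5068·72.82)²) = √(14272.752120 + 1361.992016) = 125.0390 km
  → nearest: 1 (63.3148 km)
R at 49.2187°N, 1.2243°E:
  1: √((0.0454·111.32)² + (-0.0532·72.82)²) = √(25.542188 + 15.008062) = 6.3679 km
  2: √((-0.4595·111.32)² + (0.6296·72.82)²) = √(2616.480044 + 2101.990689) = 68.6911 km
  3: √((-0.6135·111.32)² + (0.0357·72.82)²) = √(4664.182439 + 6.758305) = 68.3443 km
  → nearest: 1 (6.3679 km)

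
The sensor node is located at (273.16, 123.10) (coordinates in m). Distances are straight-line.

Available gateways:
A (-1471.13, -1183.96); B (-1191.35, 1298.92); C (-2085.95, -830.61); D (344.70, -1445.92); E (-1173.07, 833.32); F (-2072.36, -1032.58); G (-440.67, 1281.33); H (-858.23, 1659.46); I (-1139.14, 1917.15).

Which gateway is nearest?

G

Distances from (273.16, 123.10):
A: √((-1744.29)² + (-1307.06)²) = √(3042547.6041 + 1708405.8436) = 2179.67 m
B: √((-1464.51)² + (1175.82)²) = √(2144789.5401 + 1382552.6724) = 1878.12 m
C: √((-2359.11)² + (-953.71)²) = √(5565399.9921 + 909562.7641) = 2544.59 m
D: √((71.54)² + (-1569.02)²) = √(5117.9716 + 2461823.7604) = 1570.65 m
E: √((-1446.23)² + (710.22)²) = √(2091581.2129 + 504412.4484) = 1611.21 m
F: √((-2345.52)² + (-1155.68)²) = √(5501464.0704 + 1335596.2624) = 2614.78 m
G: √((-713.83)² + (1158.23)²) = √(509553.2689 + 1341496.7329) = 1360.53 m
H: √((-1131.39)² + (1536.36)²) = √(1280043.3321 + 2360402.0496) = 1908.00 m
I: √((-1412.30)² + (1794.05)²) = √(1994591.2900 + 3218615.4025) = 2283.24 m
Minimum: G at 1360.53 m.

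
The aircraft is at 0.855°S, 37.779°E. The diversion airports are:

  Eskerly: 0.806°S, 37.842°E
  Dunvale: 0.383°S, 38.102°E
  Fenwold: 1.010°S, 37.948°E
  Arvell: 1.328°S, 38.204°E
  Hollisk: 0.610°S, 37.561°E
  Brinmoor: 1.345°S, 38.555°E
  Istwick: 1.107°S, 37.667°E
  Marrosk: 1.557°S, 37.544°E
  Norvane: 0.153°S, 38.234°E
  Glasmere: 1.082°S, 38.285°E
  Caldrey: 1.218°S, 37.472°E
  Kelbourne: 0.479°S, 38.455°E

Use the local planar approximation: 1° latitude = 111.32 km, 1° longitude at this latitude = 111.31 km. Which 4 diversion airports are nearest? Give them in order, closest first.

Distances from 0.855°S, 37.779°E:
Eskerly: √((0.049·111.32)² + (0.063·111.31)²) = √(29.75353 + 49.17558) = 8.884 km
Dunvale: √((0.472·111.32)² + (0.323·111.31)²) = √(2760.77105 + 1292.62756) = 63.666 km
Fenwold: √((-0.155·111.32)² + (0.169·111.31)²) = √(297.72122 + 353.86839) = 25.526 km
Arvell: √((-0.473·111.32)² + (0.425·111.31)²) = √(2772.48163 + 2237.92860) = 70.784 km
Hollisk: √((0.245·111.32)² + (-0.218·111.31)²) = √(743.83835 + 588.81837) = 36.506 km
Brinmoor: √((-0.490·111.32)² + (0.776·111.31)²) = √(2975.35339 + 7460.91012) = 102.158 km
Istwick: √((-0.252·111.32)² + (-0.112·111.31)²) = √(786.95061 + 155.41911) = 30.698 km
Marrosk: √((-0.702·111.32)² + (-0.235·111.31)²) = √(6106.89734 + 684.23312) = 82.408 km
Norvane: √((0.702·111.32)² + (0.455·111.31)²) = √(6106.89734 + 2565.02238) = 93.123 km
Glasmere: √((-0.227·111.32)² + (0.506·111.31)²) = √(638.55471 + 3172.26456) = 61.732 km
Caldrey: √((-0.363·111.32)² + (-0.307·111.31)²) = √(1632.90021 + 1167.73720) = 52.921 km
Kelbourne: √((0.376·111.32)² + (0.676·111.31)²) = √(1751.95152 + 5661.89430) = 86.104 km
Sorted: Eskerly (8.884 km) < Fenwold (25.526 km) < Istwick (30.698 km) < Hollisk (36.506 km) < Caldrey (52.921 km) < Glasmere (61.732 km) < …

Eskerly, Fenwold, Istwick, Hollisk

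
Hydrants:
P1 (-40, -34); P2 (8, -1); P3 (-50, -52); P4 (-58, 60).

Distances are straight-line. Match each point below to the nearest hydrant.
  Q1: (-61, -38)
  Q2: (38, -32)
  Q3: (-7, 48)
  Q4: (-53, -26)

Q1 at (-61, -38):
  P1: 21.4
  P2: 78.3
  P3: 17.8
  P4: 98.0
  → nearest: P3 (17.8)
Q2 at (38, -32):
  P1: 78.0
  P2: 43.1
  P3: 90.2
  P4: 133.0
  → nearest: P2 (43.1)
Q3 at (-7, 48):
  P1: 88.4
  P2: 51.2
  P3: 108.9
  P4: 52.4
  → nearest: P2 (51.2)
Q4 at (-53, -26):
  P1: 15.3
  P2: 65.9
  P3: 26.2
  P4: 86.1
  → nearest: P1 (15.3)

Q1→P3; Q2→P2; Q3→P2; Q4→P1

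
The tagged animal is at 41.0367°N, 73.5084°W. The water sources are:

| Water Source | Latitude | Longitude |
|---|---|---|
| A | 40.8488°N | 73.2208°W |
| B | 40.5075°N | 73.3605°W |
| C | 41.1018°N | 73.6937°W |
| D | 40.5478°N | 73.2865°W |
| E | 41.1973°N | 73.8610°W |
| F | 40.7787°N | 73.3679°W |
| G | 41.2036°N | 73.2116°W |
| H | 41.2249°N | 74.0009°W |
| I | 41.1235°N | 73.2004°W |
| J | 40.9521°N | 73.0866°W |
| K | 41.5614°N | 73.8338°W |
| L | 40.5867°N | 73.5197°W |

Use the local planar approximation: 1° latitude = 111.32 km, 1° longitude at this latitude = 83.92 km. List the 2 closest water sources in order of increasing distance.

Distances from 41.0367°N, 73.5084°W:
A: √((-0.1879·111.32)² + (0.2876·83.92)²) = √(437.522060 + 582.517147) = 31.9381 km
B: √((-0.5292·111.32)² + (0.1479·83.92)²) = √(3470.452194 + 154.051985) = 60.2039 km
C: √((0.0651·111.32)² + (-0.1853·83.92)²) = √(52.518023 + 241.814194) = 17.1561 km
D: √((-0.4889·111.32)² + (0.2219·83.92)²) = √(2962.009655 + 346.773223) = 57.5220 km
E: √((0.1606·111.32)² + (-0.3526·83.92)²) = √(319.622598 + 875.579463) = 34.5717 km
F: √((-0.2580·111.32)² + (0.1405·83.92)²) = √(824.870567 + 139.022021) = 31.0466 km
G: √((0.1669·111.32)² + (0.2968·83.92)²) = √(345.190686 + 620.381364) = 31.0737 km
H: √((0.1882·111.32)² + (-0.4925·83.92)²) = √(438.920266 + 1708.218496) = 46.3372 km
I: √((0.0868·111.32)² + (0.3080·83.92)²) = √(93.365375 + 668.086019) = 27.5944 km
J: √((-0.0846·111.32)² + (0.4218·83.92)²) = √(88.692546 + 1252.979891) = 36.6288 km
K: √((0.5247·111.32)² + (-0.3254·83.92)²) = √(3411.681839 + 745.703270) = 64.4778 km
L: √((-0.4500·111.32)² + (-0.0113·83.92)²) = √(2509.408836 + 0.899265) = 50.1030 km
Sorted: C (17.1561 km) < I (27.5944 km) < F (31.0466 km) < G (31.0737 km) < …

C, I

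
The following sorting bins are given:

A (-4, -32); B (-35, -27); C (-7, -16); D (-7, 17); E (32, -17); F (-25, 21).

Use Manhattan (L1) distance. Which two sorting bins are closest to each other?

A and C

Pairwise distances:
A–C: |-3| + |16| = 3 + 16 = 19
D–F: |-18| + |4| = 18 + 4 = 22
C–D: |0| + |33| = 0 + 33 = 33
A–B: |-31| + |5| = 31 + 5 = 36
B–C: |28| + |11| = 28 + 11 = 39
C–E: |39| + |-1| = 39 + 1 = 40
A–E: |36| + |15| = 36 + 15 = 51
A–D: |-3| + |49| = 3 + 49 = 52
C–F: |-18| + |37| = 18 + 37 = 55
B–F: |10| + |48| = 10 + 48 = 58
B–D: |28| + |44| = 28 + 44 = 72
D–E: |39| + |-34| = 39 + 34 = 73
A–F: |-21| + |53| = 21 + 53 = 74
B–E: |67| + |10| = 67 + 10 = 77
E–F: |-57| + |38| = 57 + 38 = 95
Closest pair: A–C at 19.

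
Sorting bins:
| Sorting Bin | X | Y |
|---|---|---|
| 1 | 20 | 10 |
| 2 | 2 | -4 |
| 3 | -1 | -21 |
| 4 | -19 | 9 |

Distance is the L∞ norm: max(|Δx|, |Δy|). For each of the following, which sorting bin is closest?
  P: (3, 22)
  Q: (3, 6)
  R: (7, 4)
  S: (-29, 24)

P→1; Q→2; R→2; S→4

P at (3, 22):
  1: max(|17|, |-12|) = 17
  2: max(|-1|, |-26|) = 26
  3: max(|-4|, |-43|) = 43
  4: max(|-22|, |-13|) = 22
  → nearest: 1 (17)
Q at (3, 6):
  1: max(|17|, |4|) = 17
  2: max(|-1|, |-10|) = 10
  3: max(|-4|, |-27|) = 27
  4: max(|-22|, |3|) = 22
  → nearest: 2 (10)
R at (7, 4):
  1: max(|13|, |6|) = 13
  2: max(|-5|, |-8|) = 8
  3: max(|-8|, |-25|) = 25
  4: max(|-26|, |5|) = 26
  → nearest: 2 (8)
S at (-29, 24):
  1: max(|49|, |-14|) = 49
  2: max(|31|, |-28|) = 31
  3: max(|28|, |-45|) = 45
  4: max(|10|, |-15|) = 15
  → nearest: 4 (15)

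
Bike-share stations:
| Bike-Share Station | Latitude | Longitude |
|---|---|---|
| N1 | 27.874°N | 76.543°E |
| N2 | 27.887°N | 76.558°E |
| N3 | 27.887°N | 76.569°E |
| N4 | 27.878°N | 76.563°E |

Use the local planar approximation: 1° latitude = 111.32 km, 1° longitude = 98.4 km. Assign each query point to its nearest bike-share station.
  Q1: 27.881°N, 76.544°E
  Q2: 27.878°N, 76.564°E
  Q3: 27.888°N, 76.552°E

Q1→N1; Q2→N4; Q3→N2

Q1 at 27.881°N, 76.544°E:
  N1: √((-0.007·111.32)² + (-0.001·98.4)²) = √(0.60721 + 0.00968) = 0.785 km
  N2: √((0.006·111.32)² + (0.014·98.4)²) = √(0.44612 + 1.89778) = 1.531 km
  N3: √((0.006·111.32)² + (0.025·98.4)²) = √(0.44612 + 6.05160) = 2.549 km
  N4: √((-0.003·111.32)² + (0.019·98.4)²) = √(0.11153 + 3.49540) = 1.899 km
  → nearest: N1 (0.785 km)
Q2 at 27.878°N, 76.564°E:
  N1: √((-0.004·111.32)² + (-0.021·98.4)²) = √(0.19827 + 4.27001) = 2.114 km
  N2: √((0.009·111.32)² + (-0.006·98.4)²) = √(1.00376 + 0.34857) = 1.163 km
  N3: √((0.009·111.32)² + (0.005·98.4)²) = √(1.00376 + 0.24206) = 1.116 km
  N4: √((0.000·111.32)² + (-0.001·98.4)²) = √(0.00000 + 0.00968) = 0.098 km
  → nearest: N4 (0.098 km)
Q3 at 27.888°N, 76.552°E:
  N1: √((-0.014·111.32)² + (-0.009·98.4)²) = √(2.42886 + 0.78429) = 1.793 km
  N2: √((-0.001·111.32)² + (0.006·98.4)²) = √(0.01239 + 0.34857) = 0.601 km
  N3: √((-0.001·111.32)² + (0.017·98.4)²) = √(0.01239 + 2.79826) = 1.676 km
  N4: √((-0.010·111.32)² + (0.011·98.4)²) = √(1.23921 + 1.17159) = 1.553 km
  → nearest: N2 (0.601 km)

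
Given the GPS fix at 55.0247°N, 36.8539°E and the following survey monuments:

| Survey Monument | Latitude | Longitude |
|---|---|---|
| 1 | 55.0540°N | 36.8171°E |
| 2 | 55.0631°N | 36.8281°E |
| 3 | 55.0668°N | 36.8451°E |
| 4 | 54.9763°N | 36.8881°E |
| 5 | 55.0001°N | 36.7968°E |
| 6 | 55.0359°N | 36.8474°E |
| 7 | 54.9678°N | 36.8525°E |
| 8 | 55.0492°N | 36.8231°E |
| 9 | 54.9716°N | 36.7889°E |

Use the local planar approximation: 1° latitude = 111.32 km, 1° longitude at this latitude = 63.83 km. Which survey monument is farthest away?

Distances from 55.0247°N, 36.8539°E:
1: 4.0195 km
2: 4.5809 km
3: 4.7201 km
4: 5.8133 km
5: 4.5588 km
6: 1.3140 km
7: 6.3347 km
8: 3.3621 km
9: 7.2218 km
Maximum: 9 at 7.2218 km.

9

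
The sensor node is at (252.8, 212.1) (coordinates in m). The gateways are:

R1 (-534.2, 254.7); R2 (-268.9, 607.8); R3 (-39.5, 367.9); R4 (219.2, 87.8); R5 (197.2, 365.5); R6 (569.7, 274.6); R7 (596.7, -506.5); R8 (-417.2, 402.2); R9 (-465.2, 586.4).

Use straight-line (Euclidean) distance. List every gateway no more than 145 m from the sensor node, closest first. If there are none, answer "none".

R4

Distances from (252.8, 212.1):
R1: √((-787.0)² + (42.6)²) = √(619369.000 + 1814.760) = 788.2 m
R2: √((-521.7)² + (395.7)²) = √(272170.890 + 156578.490) = 654.8 m
R3: √((-292.3)² + (155.8)²) = √(85439.290 + 24273.640) = 331.2 m
R4: √((-33.6)² + (-124.3)²) = √(1128.960 + 15450.490) = 128.8 m
R5: √((-55.6)² + (153.4)²) = √(3091.360 + 23531.560) = 163.2 m
R6: √((316.9)² + (62.5)²) = √(100425.610 + 3906.250) = 323.0 m
R7: √((343.9)² + (-718.6)²) = √(118267.210 + 516385.960) = 796.7 m
R8: √((-670.0)² + (190.1)²) = √(448900.000 + 36138.010) = 696.4 m
R9: √((-718.0)² + (374.3)²) = √(515524.000 + 140100.490) = 809.7 m
Threshold 145 m: R4 (128.8 m) is within range.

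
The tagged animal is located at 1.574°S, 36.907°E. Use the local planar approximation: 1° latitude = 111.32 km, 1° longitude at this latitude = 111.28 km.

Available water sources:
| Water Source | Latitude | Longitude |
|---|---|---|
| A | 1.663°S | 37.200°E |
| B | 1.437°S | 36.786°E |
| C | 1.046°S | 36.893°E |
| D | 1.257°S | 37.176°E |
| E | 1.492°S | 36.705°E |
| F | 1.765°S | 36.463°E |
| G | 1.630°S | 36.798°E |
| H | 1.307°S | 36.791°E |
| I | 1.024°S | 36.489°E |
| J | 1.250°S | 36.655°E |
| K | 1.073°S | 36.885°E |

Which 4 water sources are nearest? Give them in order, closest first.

G, B, E, H

Distances from 1.574°S, 36.907°E:
A: √((-0.089·111.32)² + (0.293·111.28)²) = √(98.15816 + 1063.08863) = 34.077 km
B: √((0.137·111.32)² + (-0.121·111.28)²) = √(232.58812 + 181.30299) = 20.344 km
C: √((0.528·111.32)² + (-0.014·111.28)²) = √(3454.73103 + 2.42711) = 58.798 km
D: √((0.317·111.32)² + (0.269·111.28)²) = √(1245.27400 + 896.06351) = 46.275 km
E: √((0.082·111.32)² + (-0.202·111.28)²) = √(83.32477 + 505.28566) = 24.261 km
F: √((-0.191·111.32)² + (-0.444·111.28)²) = √(452.07775 + 2441.18209) = 53.789 km
G: √((-0.056·111.32)² + (-0.109·111.28)²) = √(38.86176 + 147.12526) = 13.638 km
H: √((0.267·111.32)² + (-0.116·111.28)²) = √(883.42344 + 166.62886) = 32.405 km
I: √((0.550·111.32)² + (-0.418·111.28)²) = √(3748.62308 + 2163.64895) = 76.891 km
J: √((0.324·111.32)² + (-0.252·111.28)²) = √(1300.87754 + 786.38517) = 45.687 km
K: √((0.501·111.32)² + (-0.022·111.28)²) = √(3110.44013 + 5.99349) = 55.825 km
Sorted: G (13.638 km) < B (20.344 km) < E (24.261 km) < H (32.405 km) < A (34.077 km) < J (45.687 km) < …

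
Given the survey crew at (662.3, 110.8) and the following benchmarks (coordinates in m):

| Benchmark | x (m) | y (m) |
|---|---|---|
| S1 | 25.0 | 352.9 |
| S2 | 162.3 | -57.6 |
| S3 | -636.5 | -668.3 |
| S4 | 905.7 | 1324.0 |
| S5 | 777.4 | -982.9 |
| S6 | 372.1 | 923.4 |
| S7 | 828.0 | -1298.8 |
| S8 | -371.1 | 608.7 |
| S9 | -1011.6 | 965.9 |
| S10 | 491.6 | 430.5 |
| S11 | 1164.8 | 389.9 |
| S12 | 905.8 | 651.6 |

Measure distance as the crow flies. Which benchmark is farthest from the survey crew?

S9

Distances from (662.3, 110.8):
S1: √((-637.3)² + (242.1)²) = √(406151.290 + 58612.410) = 681.7 m
S2: √((-500.0)² + (-168.4)²) = √(250000.000 + 28358.560) = 527.6 m
S3: √((-1298.8)² + (-779.1)²) = √(1686881.440 + 606996.810) = 1514.6 m
S4: √((243.4)² + (1213.2)²) = √(59243.560 + 1471854.240) = 1237.4 m
S5: √((115.1)² + (-1093.7)²) = √(13248.010 + 1196179.690) = 1099.7 m
S6: √((-290.2)² + (812.6)²) = √(84216.040 + 660318.760) = 862.9 m
S7: √((165.7)² + (-1409.6)²) = √(27456.490 + 1986972.160) = 1419.3 m
S8: √((-1033.4)² + (497.9)²) = √(1067915.560 + 247904.410) = 1147.1 m
S9: √((-1673.9)² + (855.1)²) = √(2801941.210 + 731196.010) = 1879.7 m
S10: √((-170.7)² + (319.7)²) = √(29138.490 + 102208.090) = 362.4 m
S11: √((502.5)² + (279.1)²) = √(252506.250 + 77896.810) = 574.8 m
S12: √((243.5)² + (540.8)²) = √(59292.250 + 292464.640) = 593.1 m
Maximum: S9 at 1879.7 m.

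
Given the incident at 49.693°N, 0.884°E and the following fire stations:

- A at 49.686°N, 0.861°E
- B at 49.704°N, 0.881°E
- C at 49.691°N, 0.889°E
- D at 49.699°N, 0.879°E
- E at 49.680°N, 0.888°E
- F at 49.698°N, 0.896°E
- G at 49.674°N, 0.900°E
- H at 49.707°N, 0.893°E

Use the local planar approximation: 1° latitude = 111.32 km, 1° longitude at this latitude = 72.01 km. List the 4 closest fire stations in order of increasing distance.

C, D, F, B

Distances from 49.693°N, 0.884°E:
A: √((-0.007·111.32)² + (-0.023·72.01)²) = √(0.60721 + 2.74310) = 1.830 km
B: √((0.011·111.32)² + (-0.003·72.01)²) = √(1.49945 + 0.04667) = 1.243 km
C: √((-0.002·111.32)² + (0.005·72.01)²) = √(0.04957 + 0.12964) = 0.423 km
D: √((0.006·111.32)² + (-0.005·72.01)²) = √(0.44612 + 0.12964) = 0.759 km
E: √((-0.013·111.32)² + (0.004·72.01)²) = √(2.09427 + 0.08297) = 1.476 km
F: √((0.005·111.32)² + (0.012·72.01)²) = √(0.30980 + 0.74670) = 1.028 km
G: √((-0.019·111.32)² + (0.016·72.01)²) = √(4.47356 + 1.32747) = 2.409 km
H: √((0.014·111.32)² + (0.009·72.01)²) = √(2.42886 + 0.42002) = 1.688 km
Sorted: C (0.423 km) < D (0.759 km) < F (1.028 km) < B (1.243 km) < E (1.476 km) < H (1.688 km) < …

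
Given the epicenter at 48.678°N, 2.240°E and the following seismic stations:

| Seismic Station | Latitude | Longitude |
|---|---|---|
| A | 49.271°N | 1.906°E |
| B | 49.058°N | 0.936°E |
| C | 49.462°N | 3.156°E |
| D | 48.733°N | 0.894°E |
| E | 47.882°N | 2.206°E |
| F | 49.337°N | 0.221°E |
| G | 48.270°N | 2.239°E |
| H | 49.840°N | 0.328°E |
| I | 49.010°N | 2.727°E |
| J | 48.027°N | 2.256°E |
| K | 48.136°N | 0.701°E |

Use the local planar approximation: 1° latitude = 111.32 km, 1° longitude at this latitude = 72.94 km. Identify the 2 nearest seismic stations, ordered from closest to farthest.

G, I

Distances from 48.678°N, 2.240°E:
A: √((0.593·111.32)² + (-0.334·72.94)²) = √(4357.68448 + 593.50510) = 70.365 km
B: √((0.380·111.32)² + (-1.304·72.94)²) = √(1789.42536 + 9046.62734) = 104.096 km
C: √((0.784·111.32)² + (0.916·72.94)²) = √(7616.90468 + 4463.98231) = 109.913 km
D: √((0.055·111.32)² + (-1.346·72.94)²) = √(37.48623 + 9638.77045) = 98.368 km
E: √((-0.796·111.32)² + (-0.034·72.94)²) = √(7851.85970 + 6.15020) = 88.645 km
F: √((0.659·111.32)² + (-2.019·72.94)²) = √(5381.67199 + 21687.23352) = 164.526 km
G: √((-0.408·111.32)² + (-0.001·72.94)²) = √(2062.84559 + 0.00532) = 45.419 km
H: √((1.162·111.32)² + (-1.912·72.94)²) = √(16732.41592 + 19449.44862) = 190.215 km
I: √((0.332·111.32)² + (0.487·72.94)²) = √(1365.91150 + 1261.79685) = 51.261 km
J: √((-0.651·111.32)² + (0.016·72.94)²) = √(5251.80234 + 1.36198) = 72.479 km
K: √((-0.542·111.32)² + (-1.539·72.94)²) = √(3640.36532 + 12601.10869) = 127.442 km
Sorted: G (45.419 km) < I (51.261 km) < A (70.365 km) < J (72.479 km) < …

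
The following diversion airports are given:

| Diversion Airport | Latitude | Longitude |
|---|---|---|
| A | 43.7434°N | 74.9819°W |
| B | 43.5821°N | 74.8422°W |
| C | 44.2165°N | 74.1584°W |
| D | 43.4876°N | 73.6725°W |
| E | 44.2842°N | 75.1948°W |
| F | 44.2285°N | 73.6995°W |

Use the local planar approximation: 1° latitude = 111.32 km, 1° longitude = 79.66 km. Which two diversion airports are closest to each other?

A and B

Pairwise distances:
A–B: 21.1248 km
C–F: 36.5804 km
A–E: 62.5451 km
D–F: 82.5050 km
C–E: 82.9029 km
B–E: 83.0517 km
A–C: 84.1250 km
B–C: 89.1882 km
C–D: 89.9005 km
B–D: 93.7703 km
A–D: 108.1239 km
A–F: 115.5508 km
B–F: 116.0338 km
E–F: 119.2769 km
D–E: 150.2306 km
Closest pair: A–B at 21.1248 km.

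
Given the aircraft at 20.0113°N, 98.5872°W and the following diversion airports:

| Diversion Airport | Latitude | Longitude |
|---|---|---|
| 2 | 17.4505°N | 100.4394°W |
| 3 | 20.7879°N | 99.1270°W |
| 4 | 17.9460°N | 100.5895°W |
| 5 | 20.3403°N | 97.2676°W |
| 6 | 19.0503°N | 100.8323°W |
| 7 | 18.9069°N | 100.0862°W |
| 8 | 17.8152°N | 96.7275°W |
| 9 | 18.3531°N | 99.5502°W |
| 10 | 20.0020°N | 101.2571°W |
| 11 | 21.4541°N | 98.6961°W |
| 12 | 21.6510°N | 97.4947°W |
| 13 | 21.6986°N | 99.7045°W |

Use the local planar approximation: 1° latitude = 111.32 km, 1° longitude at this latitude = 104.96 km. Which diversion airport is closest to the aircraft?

3

Distances from 20.0113°N, 98.5872°W:
2: √((-2.5608·111.32)² + (-1.8522·104.96)²) = √(81263.910579 + 37794.047433) = 345.0478 km
3: √((0.7766·111.32)² + (-0.5398·104.96)²) = √(7473.794766 + 3210.061881) = 103.3627 km
4: √((-2.0653·111.32)² + (-2.0023·104.96)²) = √(52858.238405 + 44167.817413) = 311.4901 km
5: √((0.3290·111.32)² + (1.3196·104.96)²) = √(1341.337886 + 19183.694859) = 143.2656 km
6: √((-0.9610·111.32)² + (-2.2451·104.96)²) = √(11444.403741 + 55528.894043) = 258.7920 km
7: √((-1.1044·111.32)² + (-1.4990·104.96)²) = √(15114.688154 + 24754.314812) = 199.6722 km
8: √((-2.1961·111.32)² + (1.8597·104.96)²) = √(59765.508537 + 38100.741359) = 312.8358 km
9: √((-1.6582·111.32)² + (-0.9630·104.96)²) = √(34073.772305 + 10216.454809) = 210.4524 km
10: √((-0.0093·111.32)² + (-2.6699·104.96)²) = √(1.071796 + 78530.368391) = 280.2346 km
11: √((1.4428·111.32)² + (-0.1089·104.96)²) = √(25796.373871 + 130.648192) = 161.0187 km
12: √((1.6397·111.32)² + (1.0925·104.96)²) = √(33317.713446 + 13148.933693) = 215.5612 km
13: √((1.6873·111.32)² + (-1.1173·104.96)²) = √(35280.197556 + 13752.676952) = 221.4337 km
Minimum: 3 at 103.3627 km.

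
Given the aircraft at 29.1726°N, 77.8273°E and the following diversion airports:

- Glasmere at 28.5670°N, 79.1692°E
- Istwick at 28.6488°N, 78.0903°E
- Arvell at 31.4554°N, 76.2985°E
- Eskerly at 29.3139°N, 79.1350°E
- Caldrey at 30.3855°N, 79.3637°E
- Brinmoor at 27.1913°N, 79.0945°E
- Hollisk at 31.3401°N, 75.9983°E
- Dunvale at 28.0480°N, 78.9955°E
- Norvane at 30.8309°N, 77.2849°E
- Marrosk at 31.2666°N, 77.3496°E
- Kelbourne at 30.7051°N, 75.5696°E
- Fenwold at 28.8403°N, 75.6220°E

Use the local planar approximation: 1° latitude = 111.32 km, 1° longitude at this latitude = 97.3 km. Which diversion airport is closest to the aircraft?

Distances from 29.1726°N, 77.8273°E:
Glasmere: √((-0.6056·111.32)² + (1.3419·97.3)²) = √(4544.835079 + 17047.707542) = 146.9440 km
Istwick: √((-0.5238·111.32)² + (0.2630·97.3)²) = √(3399.987994 + 654.842982) = 63.6776 km
Arvell: √((2.2828·111.32)² + (-1.5288·97.3)²) = √(64577.633081 + 22127.228905) = 294.4569 km
Eskerly: √((0.1413·111.32)² + (1.3077·97.3)²) = √(247.417674 + 16189.816561) = 128.2078 km
Caldrey: √((1.2129·111.32)² + (1.5364·97.3)²) = √(18230.407961 + 22347.774349) = 201.4403 km
Brinmoor: √((-1.9813·111.32)² + (1.2672·97.3)²) = √(48645.970757 + 15202.534898) = 252.6826 km
Hollisk: √((2.1675·111.32)² + (-1.8290·97.3)²) = √(58218.982053 + 31670.366667) = 299.8155 km
Dunvale: √((-1.1246·111.32)² + (1.1682·97.3)²) = √(15672.654280 + 12919.927730) = 169.0934 km
Norvane: √((1.6583·111.32)² + (-0.5424·97.3)²) = √(34077.882159 + 2785.255511) = 191.9978 km
Marrosk: √((2.0940·111.32)² + (-0.4777·97.3)²) = √(54337.512113 + 2160.409922) = 237.6929 km
Kelbourne: √((1.5325·111.32)² + (-2.2577·97.3)²) = √(29103.643484 + 48256.758539) = 278.1374 km
Fenwold: √((-0.3323·111.32)² + (-2.2053·97.3)²) = √(1368.381134 + 46042.726739) = 217.7409 km
Minimum: Istwick at 63.6776 km.

Istwick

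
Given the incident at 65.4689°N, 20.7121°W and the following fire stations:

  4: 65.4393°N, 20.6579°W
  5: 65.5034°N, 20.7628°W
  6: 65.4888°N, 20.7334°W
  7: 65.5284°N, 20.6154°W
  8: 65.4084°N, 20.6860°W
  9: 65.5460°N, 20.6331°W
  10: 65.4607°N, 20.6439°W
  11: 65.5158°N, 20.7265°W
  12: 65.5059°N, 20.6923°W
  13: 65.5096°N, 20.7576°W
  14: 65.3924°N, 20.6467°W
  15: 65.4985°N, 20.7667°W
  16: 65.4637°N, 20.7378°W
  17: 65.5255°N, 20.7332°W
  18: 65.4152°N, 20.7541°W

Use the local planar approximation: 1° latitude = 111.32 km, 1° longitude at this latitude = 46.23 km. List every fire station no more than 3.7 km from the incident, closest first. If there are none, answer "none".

16, 6, 10

Distances from 65.4689°N, 20.7121°W:
4: 4.1395 km
5: 4.4993 km
6: 2.4243 km
7: 7.9910 km
8: 6.8421 km
9: 9.3275 km
10: 3.2824 km
11: 5.2632 km
12: 4.2193 km
13: 4.9952 km
14: 9.0368 km
15: 4.1508 km
16: 1.3216 km
17: 6.3758 km
18: 6.2853 km
Threshold 3.7 km: 16 (1.3216 km), 6 (2.4243 km), 10 (3.2824 km) are within range.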